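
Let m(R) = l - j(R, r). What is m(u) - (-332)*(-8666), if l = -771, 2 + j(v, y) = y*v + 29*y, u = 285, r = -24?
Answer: -2870345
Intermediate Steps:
j(v, y) = -2 + 29*y + v*y (j(v, y) = -2 + (y*v + 29*y) = -2 + (v*y + 29*y) = -2 + (29*y + v*y) = -2 + 29*y + v*y)
m(R) = -73 + 24*R (m(R) = -771 - (-2 + 29*(-24) + R*(-24)) = -771 - (-2 - 696 - 24*R) = -771 - (-698 - 24*R) = -771 + (698 + 24*R) = -73 + 24*R)
m(u) - (-332)*(-8666) = (-73 + 24*285) - (-332)*(-8666) = (-73 + 6840) - 1*2877112 = 6767 - 2877112 = -2870345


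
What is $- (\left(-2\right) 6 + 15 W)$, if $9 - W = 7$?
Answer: $-18$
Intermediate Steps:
$W = 2$ ($W = 9 - 7 = 2$)
$- (\left(-2\right) 6 + 15 W) = - (\left(-2\right) 6 + 15 \cdot 2) = - (-12 + 30) = \left(-1\right) 18 = -18$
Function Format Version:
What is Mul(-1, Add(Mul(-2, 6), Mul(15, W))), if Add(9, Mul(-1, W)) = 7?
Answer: -18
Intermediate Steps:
W = 2 (W = Add(9, Mul(-1, 7)) = Add(9, -7) = 2)
Mul(-1, Add(Mul(-2, 6), Mul(15, W))) = Mul(-1, Add(Mul(-2, 6), Mul(15, 2))) = Mul(-1, Add(-12, 30)) = Mul(-1, 18) = -18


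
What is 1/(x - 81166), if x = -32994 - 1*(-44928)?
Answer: -1/69232 ≈ -1.4444e-5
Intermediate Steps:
x = 11934 (x = -32994 + 44928 = 11934)
1/(x - 81166) = 1/(11934 - 81166) = 1/(-69232) = -1/69232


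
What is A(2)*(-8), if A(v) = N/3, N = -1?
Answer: 8/3 ≈ 2.6667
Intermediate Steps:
A(v) = -⅓ (A(v) = -1/3 = -1*⅓ = -⅓)
A(2)*(-8) = -⅓*(-8) = 8/3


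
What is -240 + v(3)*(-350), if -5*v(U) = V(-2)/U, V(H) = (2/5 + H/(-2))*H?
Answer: -916/3 ≈ -305.33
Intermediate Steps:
V(H) = H*(⅖ - H/2) (V(H) = (2*(⅕) + H*(-½))*H = (⅖ - H/2)*H = H*(⅖ - H/2))
v(U) = 14/(25*U) (v(U) = -(⅒)*(-2)*(4 - 5*(-2))/(5*U) = -(⅒)*(-2)*(4 + 10)/(5*U) = -(⅒)*(-2)*14/(5*U) = -(-14)/(25*U) = 14/(25*U))
-240 + v(3)*(-350) = -240 + ((14/25)/3)*(-350) = -240 + ((14/25)*(⅓))*(-350) = -240 + (14/75)*(-350) = -240 - 196/3 = -916/3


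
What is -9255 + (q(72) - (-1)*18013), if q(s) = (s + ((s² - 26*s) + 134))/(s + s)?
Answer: 632335/72 ≈ 8782.4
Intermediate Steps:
q(s) = (134 + s² - 25*s)/(2*s) (q(s) = (s + (134 + s² - 26*s))/((2*s)) = (134 + s² - 25*s)*(1/(2*s)) = (134 + s² - 25*s)/(2*s))
-9255 + (q(72) - (-1)*18013) = -9255 + ((½)*(134 + 72*(-25 + 72))/72 - (-1)*18013) = -9255 + ((½)*(1/72)*(134 + 72*47) - 1*(-18013)) = -9255 + ((½)*(1/72)*(134 + 3384) + 18013) = -9255 + ((½)*(1/72)*3518 + 18013) = -9255 + (1759/72 + 18013) = -9255 + 1298695/72 = 632335/72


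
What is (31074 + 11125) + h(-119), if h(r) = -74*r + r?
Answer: 50886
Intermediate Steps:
h(r) = -73*r
(31074 + 11125) + h(-119) = (31074 + 11125) - 73*(-119) = 42199 + 8687 = 50886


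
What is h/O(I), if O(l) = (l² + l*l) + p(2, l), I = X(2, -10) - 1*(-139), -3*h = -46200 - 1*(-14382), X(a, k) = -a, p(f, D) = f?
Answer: 5303/18770 ≈ 0.28253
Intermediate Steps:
h = 10606 (h = -(-46200 - 1*(-14382))/3 = -(-46200 + 14382)/3 = -⅓*(-31818) = 10606)
I = 137 (I = -1*2 - 1*(-139) = -2 + 139 = 137)
O(l) = 2 + 2*l² (O(l) = (l² + l*l) + 2 = (l² + l²) + 2 = 2*l² + 2 = 2 + 2*l²)
h/O(I) = 10606/(2 + 2*137²) = 10606/(2 + 2*18769) = 10606/(2 + 37538) = 10606/37540 = 10606*(1/37540) = 5303/18770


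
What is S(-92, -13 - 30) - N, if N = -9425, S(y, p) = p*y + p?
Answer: 13338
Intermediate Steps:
S(y, p) = p + p*y
S(-92, -13 - 30) - N = (-13 - 30)*(1 - 92) - 1*(-9425) = -43*(-91) + 9425 = 3913 + 9425 = 13338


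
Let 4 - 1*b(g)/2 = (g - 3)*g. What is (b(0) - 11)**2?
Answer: 9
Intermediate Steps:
b(g) = 8 - 2*g*(-3 + g) (b(g) = 8 - 2*(g - 3)*g = 8 - 2*(-3 + g)*g = 8 - 2*g*(-3 + g))
(b(0) - 11)**2 = ((8 - 2*0**2 + 6*0) - 11)**2 = ((8 - 2*0 + 0) - 11)**2 = ((8 + 0 + 0) - 11)**2 = (8 - 11)**2 = (-3)**2 = 9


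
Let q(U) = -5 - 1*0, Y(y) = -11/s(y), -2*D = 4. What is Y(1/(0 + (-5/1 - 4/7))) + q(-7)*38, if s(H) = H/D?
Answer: -2188/7 ≈ -312.57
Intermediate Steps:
D = -2 (D = -½*4 = -2)
s(H) = -H/2 (s(H) = H/(-2) = H*(-½) = -H/2)
Y(y) = 22/y (Y(y) = -11*(-2/y) = -(-22)/y = 22/y)
q(U) = -5 (q(U) = -5 + 0 = -5)
Y(1/(0 + (-5/1 - 4/7))) + q(-7)*38 = 22/(1/(0 + (-5/1 - 4/7))) - 5*38 = 22/(1/(0 + (-5*1 - 4*⅐))) - 190 = 22/(1/(0 + (-5 - 4/7))) - 190 = 22/(1/(0 - 39/7)) - 190 = 22/(1/(-39/7)) - 190 = 22/(-7/39) - 190 = 22*(-39/7) - 190 = -858/7 - 190 = -2188/7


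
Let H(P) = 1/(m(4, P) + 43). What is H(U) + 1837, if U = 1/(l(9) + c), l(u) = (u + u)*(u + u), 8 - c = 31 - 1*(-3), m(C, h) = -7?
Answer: 66133/36 ≈ 1837.0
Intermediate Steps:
c = -26 (c = 8 - (31 - 1*(-3)) = 8 - (31 + 3) = 8 - 1*34 = 8 - 34 = -26)
l(u) = 4*u**2 (l(u) = (2*u)*(2*u) = 4*u**2)
U = 1/298 (U = 1/(4*9**2 - 26) = 1/(4*81 - 26) = 1/(324 - 26) = 1/298 ≈ 0.0033557)
H(P) = 1/36 (H(P) = 1/(-7 + 43) = 1/36)
H(U) + 1837 = 1/36 + 1837 = 66133/36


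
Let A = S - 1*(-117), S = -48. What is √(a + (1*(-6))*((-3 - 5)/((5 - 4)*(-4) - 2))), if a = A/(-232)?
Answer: 5*I*√4466/116 ≈ 2.8805*I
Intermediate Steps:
A = 69 (A = -48 - 1*(-117) = -48 + 117 = 69)
a = -69/232 (a = 69/(-232) = 69*(-1/232) = -69/232 ≈ -0.29741)
√(a + (1*(-6))*((-3 - 5)/((5 - 4)*(-4) - 2))) = √(-69/232 + (1*(-6))*((-3 - 5)/((5 - 4)*(-4) - 2))) = √(-69/232 - (-48)/(1*(-4) - 2)) = √(-69/232 - (-48)/(-4 - 2)) = √(-69/232 - (-48)/(-6)) = √(-69/232 - (-48)*(-1)/6) = √(-69/232 - 6*4/3) = √(-69/232 - 8) = √(-1925/232) = 5*I*√4466/116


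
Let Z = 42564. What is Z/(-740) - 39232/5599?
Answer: -66836879/1035815 ≈ -64.526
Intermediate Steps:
Z/(-740) - 39232/5599 = 42564/(-740) - 39232/5599 = 42564*(-1/740) - 39232*1/5599 = -10641/185 - 39232/5599 = -66836879/1035815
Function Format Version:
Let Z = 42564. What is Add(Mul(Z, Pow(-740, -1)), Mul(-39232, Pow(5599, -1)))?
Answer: Rational(-66836879, 1035815) ≈ -64.526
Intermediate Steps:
Add(Mul(Z, Pow(-740, -1)), Mul(-39232, Pow(5599, -1))) = Add(Mul(42564, Pow(-740, -1)), Mul(-39232, Pow(5599, -1))) = Add(Mul(42564, Rational(-1, 740)), Mul(-39232, Rational(1, 5599))) = Add(Rational(-10641, 185), Rational(-39232, 5599)) = Rational(-66836879, 1035815)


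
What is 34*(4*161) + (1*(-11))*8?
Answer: 21808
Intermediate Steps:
34*(4*161) + (1*(-11))*8 = 34*644 - 11*8 = 21896 - 88 = 21808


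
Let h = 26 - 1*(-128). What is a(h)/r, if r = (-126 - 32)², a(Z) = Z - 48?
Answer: 53/12482 ≈ 0.0042461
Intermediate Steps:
h = 154 (h = 26 + 128 = 154)
a(Z) = -48 + Z
r = 24964 (r = (-158)² = 24964)
a(h)/r = (-48 + 154)/24964 = 106*(1/24964) = 53/12482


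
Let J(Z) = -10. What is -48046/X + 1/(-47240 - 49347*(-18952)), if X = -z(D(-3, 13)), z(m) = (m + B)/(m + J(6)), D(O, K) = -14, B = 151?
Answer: -2110776271821559/250780804888 ≈ -8416.8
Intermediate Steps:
z(m) = (151 + m)/(-10 + m) (z(m) = (m + 151)/(m - 10) = (151 + m)/(-10 + m))
X = 137/24 (X = -(151 - 14)/(-10 - 14) = -137/(-24) = -(-1)*137/24 = -1*(-137/24) = 137/24 ≈ 5.7083)
-48046/X + 1/(-47240 - 49347*(-18952)) = -48046/137/24 + 1/(-47240 - 49347*(-18952)) = -48046*24/137 - 1/18952/(-96587) = -1153104/137 - 1/96587*(-1/18952) = -1153104/137 + 1/1830516824 = -2110776271821559/250780804888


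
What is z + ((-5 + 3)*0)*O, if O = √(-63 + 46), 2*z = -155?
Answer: -155/2 ≈ -77.500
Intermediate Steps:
z = -155/2 (z = (½)*(-155) = -155/2 ≈ -77.500)
O = I*√17 (O = √(-17) = I*√17 ≈ 4.1231*I)
z + ((-5 + 3)*0)*O = -155/2 + ((-5 + 3)*0)*(I*√17) = -155/2 + (-2*0)*(I*√17) = -155/2 + 0*(I*√17) = -155/2 + 0 = -155/2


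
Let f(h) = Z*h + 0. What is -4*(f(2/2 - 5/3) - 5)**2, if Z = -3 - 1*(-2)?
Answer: -676/9 ≈ -75.111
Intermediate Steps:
Z = -1 (Z = -3 + 2 = -1)
f(h) = -h (f(h) = -h + 0 = -h)
-4*(f(2/2 - 5/3) - 5)**2 = -4*(-(2/2 - 5/3) - 5)**2 = -4*(-(2*(1/2) - 5*1/3) - 5)**2 = -4*(-(1 - 5/3) - 5)**2 = -4*(-1*(-2/3) - 5)**2 = -4*(2/3 - 5)**2 = -4*(-13/3)**2 = -4*169/9 = -676/9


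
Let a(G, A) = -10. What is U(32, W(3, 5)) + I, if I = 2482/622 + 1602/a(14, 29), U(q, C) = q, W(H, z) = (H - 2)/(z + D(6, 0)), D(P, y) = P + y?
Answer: -193146/1555 ≈ -124.21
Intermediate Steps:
W(H, z) = (-2 + H)/(6 + z) (W(H, z) = (H - 2)/(z + (6 + 0)) = (-2 + H)/(z + 6) = (-2 + H)/(6 + z))
I = -242906/1555 (I = 2482/622 + 1602/(-10) = 2482*(1/622) + 1602*(-1/10) = 1241/311 - 801/5 = -242906/1555 ≈ -156.21)
U(32, W(3, 5)) + I = 32 - 242906/1555 = -193146/1555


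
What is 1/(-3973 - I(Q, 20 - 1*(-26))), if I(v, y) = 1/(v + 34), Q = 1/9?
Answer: -307/1219720 ≈ -0.00025170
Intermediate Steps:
Q = ⅑ ≈ 0.11111
I(v, y) = 1/(34 + v)
1/(-3973 - I(Q, 20 - 1*(-26))) = 1/(-3973 - 1/(34 + ⅑)) = 1/(-3973 - 1/307/9) = 1/(-3973 - 1*9/307) = 1/(-3973 - 9/307) = 1/(-1219720/307) = -307/1219720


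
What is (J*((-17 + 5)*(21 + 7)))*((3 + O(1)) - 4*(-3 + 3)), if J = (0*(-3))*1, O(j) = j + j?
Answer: 0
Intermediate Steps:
O(j) = 2*j
J = 0 (J = 0*1 = 0)
(J*((-17 + 5)*(21 + 7)))*((3 + O(1)) - 4*(-3 + 3)) = (0*((-17 + 5)*(21 + 7)))*((3 + 2*1) - 4*(-3 + 3)) = (0*(-12*28))*((3 + 2) - 4*0) = (0*(-336))*(5 + 0) = 0*5 = 0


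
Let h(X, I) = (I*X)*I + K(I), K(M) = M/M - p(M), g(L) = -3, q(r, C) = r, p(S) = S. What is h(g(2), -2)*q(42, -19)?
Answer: -378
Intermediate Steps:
K(M) = 1 - M (K(M) = M/M - M = 1 - M)
h(X, I) = 1 - I + X*I² (h(X, I) = (I*X)*I + (1 - I) = X*I² + (1 - I) = 1 - I + X*I²)
h(g(2), -2)*q(42, -19) = (1 - 1*(-2) - 3*(-2)²)*42 = (1 + 2 - 3*4)*42 = (1 + 2 - 12)*42 = -9*42 = -378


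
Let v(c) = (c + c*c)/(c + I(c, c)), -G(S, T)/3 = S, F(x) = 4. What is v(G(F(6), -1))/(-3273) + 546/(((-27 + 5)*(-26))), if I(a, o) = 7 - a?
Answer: 159409/168014 ≈ 0.94878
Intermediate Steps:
G(S, T) = -3*S
v(c) = c/7 + c²/7 (v(c) = (c + c*c)/(c + (7 - c)) = (c + c²)/7 = (c + c²)*(⅐) = c/7 + c²/7)
v(G(F(6), -1))/(-3273) + 546/(((-27 + 5)*(-26))) = ((-3*4)*(1 - 3*4)/7)/(-3273) + 546/(((-27 + 5)*(-26))) = ((⅐)*(-12)*(1 - 12))*(-1/3273) + 546/((-22*(-26))) = ((⅐)*(-12)*(-11))*(-1/3273) + 546/572 = (132/7)*(-1/3273) + 546*(1/572) = -44/7637 + 21/22 = 159409/168014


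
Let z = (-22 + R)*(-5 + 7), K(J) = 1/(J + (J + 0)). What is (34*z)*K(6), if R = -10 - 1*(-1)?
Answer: -527/3 ≈ -175.67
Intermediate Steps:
R = -9 (R = -10 + 1 = -9)
K(J) = 1/(2*J) (K(J) = 1/(J + J) = 1/(2*J))
z = -62 (z = (-22 - 9)*(-5 + 7) = -31*2 = -62)
(34*z)*K(6) = (34*(-62))*((½)/6) = -1054/6 = -2108*1/12 = -527/3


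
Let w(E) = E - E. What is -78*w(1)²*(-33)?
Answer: 0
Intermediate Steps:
w(E) = 0
-78*w(1)²*(-33) = -78*0²*(-33) = -78*0*(-33) = 0*(-33) = 0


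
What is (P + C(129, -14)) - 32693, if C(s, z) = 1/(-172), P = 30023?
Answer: -459241/172 ≈ -2670.0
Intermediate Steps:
C(s, z) = -1/172
(P + C(129, -14)) - 32693 = (30023 - 1/172) - 32693 = 5163955/172 - 32693 = -459241/172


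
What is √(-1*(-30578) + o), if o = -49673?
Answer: I*√19095 ≈ 138.18*I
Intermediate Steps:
√(-1*(-30578) + o) = √(-1*(-30578) - 49673) = √(30578 - 49673) = √(-19095) = I*√19095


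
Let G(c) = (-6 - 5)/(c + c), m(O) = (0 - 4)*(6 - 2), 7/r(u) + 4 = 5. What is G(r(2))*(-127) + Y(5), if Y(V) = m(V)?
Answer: 1173/14 ≈ 83.786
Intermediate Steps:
r(u) = 7 (r(u) = 7/(-4 + 5) = 7/1 = 7*1 = 7)
m(O) = -16 (m(O) = -4*4 = -16)
G(c) = -11/(2*c) (G(c) = -11*1/(2*c) = -11/(2*c))
Y(V) = -16
G(r(2))*(-127) + Y(5) = -11/2/7*(-127) - 16 = -11/2*1/7*(-127) - 16 = -11/14*(-127) - 16 = 1397/14 - 16 = 1173/14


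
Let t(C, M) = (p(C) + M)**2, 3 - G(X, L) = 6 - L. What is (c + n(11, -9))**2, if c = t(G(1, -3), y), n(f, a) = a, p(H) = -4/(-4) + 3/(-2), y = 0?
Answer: 1225/16 ≈ 76.563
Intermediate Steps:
G(X, L) = -3 + L (G(X, L) = 3 - (6 - L) = 3 + (-6 + L) = -3 + L)
p(H) = -1/2 (p(H) = -4*(-1/4) + 3*(-1/2) = 1 - 3/2 = -1/2)
t(C, M) = (-1/2 + M)**2
c = 1/4 (c = (-1 + 2*0)**2/4 = (-1 + 0)**2/4 = (1/4)*(-1)**2 = (1/4)*1 = 1/4 ≈ 0.25000)
(c + n(11, -9))**2 = (1/4 - 9)**2 = (-35/4)**2 = 1225/16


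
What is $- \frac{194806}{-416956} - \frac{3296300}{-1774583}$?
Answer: $\frac{860055739349}{369961514674} \approx 2.3247$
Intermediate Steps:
$- \frac{194806}{-416956} - \frac{3296300}{-1774583} = \left(-194806\right) \left(- \frac{1}{416956}\right) - - \frac{3296300}{1774583} = \frac{97403}{208478} + \frac{3296300}{1774583} = \frac{860055739349}{369961514674}$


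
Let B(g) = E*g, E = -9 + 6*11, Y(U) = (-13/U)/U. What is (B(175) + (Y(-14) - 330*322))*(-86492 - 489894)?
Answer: 5438741695489/98 ≈ 5.5497e+10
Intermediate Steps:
Y(U) = -13/U²
E = 57 (E = -9 + 66 = 57)
B(g) = 57*g
(B(175) + (Y(-14) - 330*322))*(-86492 - 489894) = (57*175 + (-13/(-14)² - 330*322))*(-86492 - 489894) = (9975 + (-13*1/196 - 106260))*(-576386) = (9975 + (-13/196 - 106260))*(-576386) = (9975 - 20826973/196)*(-576386) = -18871873/196*(-576386) = 5438741695489/98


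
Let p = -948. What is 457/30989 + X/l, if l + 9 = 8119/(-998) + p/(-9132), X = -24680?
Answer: 580861156456243/400843303791 ≈ 1449.1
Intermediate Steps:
l = -12935019/759478 (l = -9 + (8119/(-998) - 948/(-9132)) = -9 + (8119*(-1/998) - 948*(-1/9132)) = -9 + (-8119/998 + 79/761) = -9 - 6099717/759478 = -12935019/759478 ≈ -17.031)
457/30989 + X/l = 457/30989 - 24680/(-12935019/759478) = 457*(1/30989) - 24680*(-759478/12935019) = 457/30989 + 18743917040/12935019 = 580861156456243/400843303791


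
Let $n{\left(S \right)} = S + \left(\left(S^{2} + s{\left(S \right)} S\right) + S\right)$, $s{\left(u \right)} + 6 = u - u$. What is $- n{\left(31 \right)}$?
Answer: $-837$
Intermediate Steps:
$s{\left(u \right)} = -6$ ($s{\left(u \right)} = -6 + \left(u - u\right) = -6 + 0 = -6$)
$n{\left(S \right)} = S^{2} - 4 S$ ($n{\left(S \right)} = S + \left(\left(S^{2} - 6 S\right) + S\right) = S + \left(S^{2} - 5 S\right) = S^{2} - 4 S$)
$- n{\left(31 \right)} = - 31 \left(-4 + 31\right) = - 31 \cdot 27 = \left(-1\right) 837 = -837$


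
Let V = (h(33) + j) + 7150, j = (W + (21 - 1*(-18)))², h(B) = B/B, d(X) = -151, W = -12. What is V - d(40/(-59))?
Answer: 8031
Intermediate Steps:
h(B) = 1
j = 729 (j = (-12 + (21 - 1*(-18)))² = (-12 + (21 + 18))² = (-12 + 39)² = 27² = 729)
V = 7880 (V = (1 + 729) + 7150 = 730 + 7150 = 7880)
V - d(40/(-59)) = 7880 - 1*(-151) = 7880 + 151 = 8031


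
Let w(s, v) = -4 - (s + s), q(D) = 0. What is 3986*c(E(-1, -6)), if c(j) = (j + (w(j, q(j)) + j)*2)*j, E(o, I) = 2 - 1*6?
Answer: 63776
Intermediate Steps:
E(o, I) = -4 (E(o, I) = 2 - 6 = -4)
w(s, v) = -4 - 2*s
c(j) = j*(-8 - j) (c(j) = (j + ((-4 - 2*j) + j)*2)*j = (j + (-4 - j)*2)*j = (j + (-8 - 2*j))*j = (-8 - j)*j = j*(-8 - j))
3986*c(E(-1, -6)) = 3986*(-4*(-8 - 1*(-4))) = 3986*(-4*(-8 + 4)) = 3986*(-4*(-4)) = 3986*16 = 63776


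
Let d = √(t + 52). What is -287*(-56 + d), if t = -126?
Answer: 16072 - 287*I*√74 ≈ 16072.0 - 2468.9*I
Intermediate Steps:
d = I*√74 (d = √(-126 + 52) = √(-74) = I*√74 ≈ 8.6023*I)
-287*(-56 + d) = -287*(-56 + I*√74) = 16072 - 287*I*√74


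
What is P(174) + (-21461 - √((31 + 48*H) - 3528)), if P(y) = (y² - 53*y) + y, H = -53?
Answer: -233 - I*√6041 ≈ -233.0 - 77.724*I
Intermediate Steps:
P(y) = y² - 52*y
P(174) + (-21461 - √((31 + 48*H) - 3528)) = 174*(-52 + 174) + (-21461 - √((31 + 48*(-53)) - 3528)) = 174*122 + (-21461 - √((31 - 2544) - 3528)) = 21228 + (-21461 - √(-2513 - 3528)) = 21228 + (-21461 - √(-6041)) = 21228 + (-21461 - I*√6041) = -233 - I*√6041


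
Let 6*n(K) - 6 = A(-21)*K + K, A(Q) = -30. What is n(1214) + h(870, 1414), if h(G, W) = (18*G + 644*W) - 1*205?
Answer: 2760613/3 ≈ 9.2020e+5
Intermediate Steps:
n(K) = 1 - 29*K/6 (n(K) = 1 + (-30*K + K)/6 = 1 + (-29*K)/6 = 1 - 29*K/6)
h(G, W) = -205 + 18*G + 644*W (h(G, W) = (18*G + 644*W) - 205 = -205 + 18*G + 644*W)
n(1214) + h(870, 1414) = (1 - 29/6*1214) + (-205 + 18*870 + 644*1414) = (1 - 17603/3) + (-205 + 15660 + 910616) = -17600/3 + 926071 = 2760613/3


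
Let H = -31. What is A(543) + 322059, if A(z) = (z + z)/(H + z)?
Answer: 82447647/256 ≈ 3.2206e+5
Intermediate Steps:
A(z) = 2*z/(-31 + z) (A(z) = (z + z)/(-31 + z) = (2*z)/(-31 + z) = 2*z/(-31 + z))
A(543) + 322059 = 2*543/(-31 + 543) + 322059 = 2*543/512 + 322059 = 2*543*(1/512) + 322059 = 543/256 + 322059 = 82447647/256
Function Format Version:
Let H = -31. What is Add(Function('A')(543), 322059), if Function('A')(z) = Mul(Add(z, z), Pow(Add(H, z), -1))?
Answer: Rational(82447647, 256) ≈ 3.2206e+5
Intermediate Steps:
Function('A')(z) = Mul(2, z, Pow(Add(-31, z), -1)) (Function('A')(z) = Mul(Add(z, z), Pow(Add(-31, z), -1)) = Mul(Mul(2, z), Pow(Add(-31, z), -1)) = Mul(2, z, Pow(Add(-31, z), -1)))
Add(Function('A')(543), 322059) = Add(Mul(2, 543, Pow(Add(-31, 543), -1)), 322059) = Add(Mul(2, 543, Pow(512, -1)), 322059) = Add(Mul(2, 543, Rational(1, 512)), 322059) = Add(Rational(543, 256), 322059) = Rational(82447647, 256)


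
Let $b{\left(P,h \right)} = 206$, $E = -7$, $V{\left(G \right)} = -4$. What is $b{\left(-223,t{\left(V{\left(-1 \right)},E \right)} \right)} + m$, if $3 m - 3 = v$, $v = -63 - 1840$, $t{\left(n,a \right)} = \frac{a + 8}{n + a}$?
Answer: $- \frac{1282}{3} \approx -427.33$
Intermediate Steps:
$t{\left(n,a \right)} = \frac{8 + a}{a + n}$
$v = -1903$ ($v = -63 - 1840 = -1903$)
$m = - \frac{1900}{3}$ ($m = 1 + \frac{1}{3} \left(-1903\right) = 1 - \frac{1903}{3} = - \frac{1900}{3} \approx -633.33$)
$b{\left(-223,t{\left(V{\left(-1 \right)},E \right)} \right)} + m = 206 - \frac{1900}{3} = - \frac{1282}{3}$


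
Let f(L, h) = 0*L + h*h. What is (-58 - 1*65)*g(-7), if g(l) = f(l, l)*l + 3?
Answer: 41820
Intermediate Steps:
f(L, h) = h² (f(L, h) = 0 + h² = h²)
g(l) = 3 + l³ (g(l) = l²*l + 3 = l³ + 3 = 3 + l³)
(-58 - 1*65)*g(-7) = (-58 - 1*65)*(3 + (-7)³) = (-58 - 65)*(3 - 343) = -123*(-340) = 41820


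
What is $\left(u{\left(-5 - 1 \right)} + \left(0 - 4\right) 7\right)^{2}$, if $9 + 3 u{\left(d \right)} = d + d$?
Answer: $1225$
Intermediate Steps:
$u{\left(d \right)} = -3 + \frac{2 d}{3}$ ($u{\left(d \right)} = -3 + \frac{d + d}{3} = -3 + \frac{2 d}{3}$)
$\left(u{\left(-5 - 1 \right)} + \left(0 - 4\right) 7\right)^{2} = \left(\left(-3 + \frac{2 \left(-5 - 1\right)}{3}\right) + \left(0 - 4\right) 7\right)^{2} = \left(\left(-3 + \frac{2}{3} \left(-6\right)\right) - 28\right)^{2} = \left(\left(-3 - 4\right) - 28\right)^{2} = \left(-7 - 28\right)^{2} = \left(-35\right)^{2} = 1225$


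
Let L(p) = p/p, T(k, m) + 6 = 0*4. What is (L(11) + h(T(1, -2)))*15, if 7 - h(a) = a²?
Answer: -420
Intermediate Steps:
T(k, m) = -6 (T(k, m) = -6 + 0*4 = -6 + 0 = -6)
L(p) = 1
h(a) = 7 - a²
(L(11) + h(T(1, -2)))*15 = (1 + (7 - 1*(-6)²))*15 = (1 + (7 - 1*36))*15 = (1 + (7 - 36))*15 = (1 - 29)*15 = -28*15 = -420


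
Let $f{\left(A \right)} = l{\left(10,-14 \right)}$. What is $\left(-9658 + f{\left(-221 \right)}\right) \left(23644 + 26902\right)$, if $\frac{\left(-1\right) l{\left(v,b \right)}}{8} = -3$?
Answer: $-486960164$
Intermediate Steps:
$l{\left(v,b \right)} = 24$ ($l{\left(v,b \right)} = \left(-8\right) \left(-3\right) = 24$)
$f{\left(A \right)} = 24$
$\left(-9658 + f{\left(-221 \right)}\right) \left(23644 + 26902\right) = \left(-9658 + 24\right) \left(23644 + 26902\right) = \left(-9634\right) 50546 = -486960164$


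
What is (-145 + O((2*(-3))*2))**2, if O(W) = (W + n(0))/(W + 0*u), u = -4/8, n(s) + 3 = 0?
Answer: 330625/16 ≈ 20664.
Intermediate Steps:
n(s) = -3 (n(s) = -3 + 0 = -3)
u = -1/2 (u = -4*1/8 = -1/2 ≈ -0.50000)
O(W) = (-3 + W)/W (O(W) = (W - 3)/(W + 0*(-1/2)) = (-3 + W)/(W + 0) = (-3 + W)/W)
(-145 + O((2*(-3))*2))**2 = (-145 + (-3 + (2*(-3))*2)/(((2*(-3))*2)))**2 = (-145 + (-3 - 6*2)/((-6*2)))**2 = (-145 + (-3 - 12)/(-12))**2 = (-145 - 1/12*(-15))**2 = (-145 + 5/4)**2 = (-575/4)**2 = 330625/16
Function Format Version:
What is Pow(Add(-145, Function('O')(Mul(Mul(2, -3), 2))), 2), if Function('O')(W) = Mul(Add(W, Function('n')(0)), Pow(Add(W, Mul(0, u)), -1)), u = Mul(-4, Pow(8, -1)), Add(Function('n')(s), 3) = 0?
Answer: Rational(330625, 16) ≈ 20664.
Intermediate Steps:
Function('n')(s) = -3 (Function('n')(s) = Add(-3, 0) = -3)
u = Rational(-1, 2) (u = Mul(-4, Rational(1, 8)) = Rational(-1, 2) ≈ -0.50000)
Function('O')(W) = Mul(Pow(W, -1), Add(-3, W)) (Function('O')(W) = Mul(Add(W, -3), Pow(Add(W, Mul(0, Rational(-1, 2))), -1)) = Mul(Add(-3, W), Pow(Add(W, 0), -1)) = Mul(Add(-3, W), Pow(W, -1)) = Mul(Pow(W, -1), Add(-3, W)))
Pow(Add(-145, Function('O')(Mul(Mul(2, -3), 2))), 2) = Pow(Add(-145, Mul(Pow(Mul(Mul(2, -3), 2), -1), Add(-3, Mul(Mul(2, -3), 2)))), 2) = Pow(Add(-145, Mul(Pow(Mul(-6, 2), -1), Add(-3, Mul(-6, 2)))), 2) = Pow(Add(-145, Mul(Pow(-12, -1), Add(-3, -12))), 2) = Pow(Add(-145, Mul(Rational(-1, 12), -15)), 2) = Pow(Add(-145, Rational(5, 4)), 2) = Pow(Rational(-575, 4), 2) = Rational(330625, 16)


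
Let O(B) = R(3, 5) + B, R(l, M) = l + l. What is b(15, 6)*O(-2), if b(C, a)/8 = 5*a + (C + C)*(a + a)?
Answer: 12480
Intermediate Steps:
R(l, M) = 2*l
b(C, a) = 40*a + 32*C*a (b(C, a) = 8*(5*a + (C + C)*(a + a)) = 8*(5*a + (2*C)*(2*a)) = 8*(5*a + 4*C*a) = 40*a + 32*C*a)
O(B) = 6 + B (O(B) = 2*3 + B = 6 + B)
b(15, 6)*O(-2) = (8*6*(5 + 4*15))*(6 - 2) = (8*6*(5 + 60))*4 = (8*6*65)*4 = 3120*4 = 12480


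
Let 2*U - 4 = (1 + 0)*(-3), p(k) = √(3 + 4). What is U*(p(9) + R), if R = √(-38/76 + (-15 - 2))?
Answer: √7/2 + I*√70/4 ≈ 1.3229 + 2.0917*I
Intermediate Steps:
p(k) = √7
U = ½ (U = 2 + ((1 + 0)*(-3))/2 = 2 + (1*(-3))/2 = 2 + (½)*(-3) = 2 - 3/2 = ½ ≈ 0.50000)
R = I*√70/2 (R = √(-38*1/76 - 17) = √(-½ - 17) = √(-35/2) = I*√70/2 ≈ 4.1833*I)
U*(p(9) + R) = (√7 + I*√70/2)/2 = √7/2 + I*√70/4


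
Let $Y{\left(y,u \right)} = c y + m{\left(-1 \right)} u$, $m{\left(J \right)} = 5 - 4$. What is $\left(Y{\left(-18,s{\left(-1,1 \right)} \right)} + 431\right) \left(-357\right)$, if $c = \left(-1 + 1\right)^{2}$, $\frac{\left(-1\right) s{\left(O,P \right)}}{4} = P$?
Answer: $-152439$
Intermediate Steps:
$s{\left(O,P \right)} = - 4 P$
$m{\left(J \right)} = 1$ ($m{\left(J \right)} = 5 - 4 = 1$)
$c = 0$ ($c = 0^{2} = 0$)
$Y{\left(y,u \right)} = u$ ($Y{\left(y,u \right)} = 0 y + 1 u = 0 + u = u$)
$\left(Y{\left(-18,s{\left(-1,1 \right)} \right)} + 431\right) \left(-357\right) = \left(\left(-4\right) 1 + 431\right) \left(-357\right) = \left(-4 + 431\right) \left(-357\right) = 427 \left(-357\right) = -152439$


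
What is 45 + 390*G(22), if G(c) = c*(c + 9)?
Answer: 266025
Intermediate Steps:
G(c) = c*(9 + c)
45 + 390*G(22) = 45 + 390*(22*(9 + 22)) = 45 + 390*(22*31) = 45 + 390*682 = 45 + 265980 = 266025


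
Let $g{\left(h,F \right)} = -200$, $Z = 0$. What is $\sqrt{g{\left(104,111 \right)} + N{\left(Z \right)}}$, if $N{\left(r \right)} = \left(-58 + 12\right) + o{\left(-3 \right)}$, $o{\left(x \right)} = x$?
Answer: $i \sqrt{249} \approx 15.78 i$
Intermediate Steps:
$N{\left(r \right)} = -49$ ($N{\left(r \right)} = \left(-58 + 12\right) - 3 = -46 - 3 = -49$)
$\sqrt{g{\left(104,111 \right)} + N{\left(Z \right)}} = \sqrt{-200 - 49} = \sqrt{-249} = i \sqrt{249}$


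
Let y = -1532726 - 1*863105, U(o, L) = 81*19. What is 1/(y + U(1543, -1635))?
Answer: -1/2394292 ≈ -4.1766e-7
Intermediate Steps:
U(o, L) = 1539
y = -2395831 (y = -1532726 - 863105 = -2395831)
1/(y + U(1543, -1635)) = 1/(-2395831 + 1539) = 1/(-2394292) = -1/2394292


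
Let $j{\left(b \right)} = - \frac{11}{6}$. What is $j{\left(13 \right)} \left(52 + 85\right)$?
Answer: $- \frac{1507}{6} \approx -251.17$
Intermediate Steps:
$j{\left(b \right)} = - \frac{11}{6}$ ($j{\left(b \right)} = \left(-11\right) \frac{1}{6} = - \frac{11}{6}$)
$j{\left(13 \right)} \left(52 + 85\right) = - \frac{11 \left(52 + 85\right)}{6} = \left(- \frac{11}{6}\right) 137 = - \frac{1507}{6}$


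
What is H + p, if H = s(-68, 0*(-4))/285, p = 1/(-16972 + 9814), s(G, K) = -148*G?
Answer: 8004203/226670 ≈ 35.312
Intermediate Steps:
p = -1/7158 (p = 1/(-7158) = -1/7158 ≈ -0.00013970)
H = 10064/285 (H = -148*(-68)/285 = 10064*(1/285) = 10064/285 ≈ 35.312)
H + p = 10064/285 - 1/7158 = 8004203/226670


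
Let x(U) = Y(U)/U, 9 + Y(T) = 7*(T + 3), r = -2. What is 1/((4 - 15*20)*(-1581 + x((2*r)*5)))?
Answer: 5/2330408 ≈ 2.1455e-6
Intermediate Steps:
Y(T) = 12 + 7*T (Y(T) = -9 + 7*(T + 3) = -9 + 7*(3 + T) = -9 + (21 + 7*T) = 12 + 7*T)
x(U) = (12 + 7*U)/U
1/((4 - 15*20)*(-1581 + x((2*r)*5))) = 1/((4 - 15*20)*(-1581 + (7 + 12/(((2*(-2))*5))))) = 1/((4 - 300)*(-1581 + (7 + 12/((-4*5))))) = 1/(-296*(-1581 + (7 + 12/(-20)))) = 1/(-296*(-1581 + (7 + 12*(-1/20)))) = 1/(-296*(-1581 + (7 - 3/5))) = 1/(-296*(-1581 + 32/5)) = 1/(-296*(-7873/5)) = 1/(2330408/5) = 5/2330408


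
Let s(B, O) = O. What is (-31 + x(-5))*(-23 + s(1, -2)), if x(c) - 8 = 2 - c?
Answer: 400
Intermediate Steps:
x(c) = 10 - c (x(c) = 8 + (2 - c) = 10 - c)
(-31 + x(-5))*(-23 + s(1, -2)) = (-31 + (10 - 1*(-5)))*(-23 - 2) = (-31 + (10 + 5))*(-25) = (-31 + 15)*(-25) = -16*(-25) = 400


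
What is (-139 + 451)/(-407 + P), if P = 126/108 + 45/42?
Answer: -1638/2125 ≈ -0.77082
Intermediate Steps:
P = 47/21 (P = 126*(1/108) + 45*(1/42) = 7/6 + 15/14 = 47/21 ≈ 2.2381)
(-139 + 451)/(-407 + P) = (-139 + 451)/(-407 + 47/21) = 312/(-8500/21) = 312*(-21/8500) = -1638/2125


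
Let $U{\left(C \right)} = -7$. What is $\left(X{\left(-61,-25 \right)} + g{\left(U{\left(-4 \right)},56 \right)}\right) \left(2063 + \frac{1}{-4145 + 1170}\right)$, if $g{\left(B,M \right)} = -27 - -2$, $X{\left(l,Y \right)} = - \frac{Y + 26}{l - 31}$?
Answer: $- \frac{3527484444}{68425} \approx -51553.0$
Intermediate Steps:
$X{\left(l,Y \right)} = - \frac{26 + Y}{-31 + l}$
$g{\left(B,M \right)} = -25$ ($g{\left(B,M \right)} = -27 + 2 = -25$)
$\left(X{\left(-61,-25 \right)} + g{\left(U{\left(-4 \right)},56 \right)}\right) \left(2063 + \frac{1}{-4145 + 1170}\right) = \left(\frac{-26 - -25}{-31 - 61} - 25\right) \left(2063 + \frac{1}{-4145 + 1170}\right) = \left(\frac{-26 + 25}{-92} - 25\right) \left(2063 + \frac{1}{-2975}\right) = \left(\left(- \frac{1}{92}\right) \left(-1\right) - 25\right) \left(2063 - \frac{1}{2975}\right) = \left(\frac{1}{92} - 25\right) \frac{6137424}{2975} = \left(- \frac{2299}{92}\right) \frac{6137424}{2975} = - \frac{3527484444}{68425}$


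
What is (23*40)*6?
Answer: 5520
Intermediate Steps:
(23*40)*6 = 920*6 = 5520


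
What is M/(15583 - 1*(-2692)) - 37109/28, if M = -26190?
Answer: -135780059/102340 ≈ -1326.8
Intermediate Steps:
M/(15583 - 1*(-2692)) - 37109/28 = -26190/(15583 - 1*(-2692)) - 37109/28 = -26190/(15583 + 2692) - 37109*1/28 = -26190/18275 - 37109/28 = -26190*1/18275 - 37109/28 = -5238/3655 - 37109/28 = -135780059/102340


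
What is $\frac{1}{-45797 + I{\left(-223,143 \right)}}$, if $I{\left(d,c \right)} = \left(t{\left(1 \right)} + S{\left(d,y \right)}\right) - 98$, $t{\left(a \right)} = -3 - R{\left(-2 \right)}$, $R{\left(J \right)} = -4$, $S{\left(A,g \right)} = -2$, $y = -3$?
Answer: $- \frac{1}{45896} \approx -2.1788 \cdot 10^{-5}$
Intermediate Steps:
$t{\left(a \right)} = 1$ ($t{\left(a \right)} = -3 - -4 = -3 + 4 = 1$)
$I{\left(d,c \right)} = -99$ ($I{\left(d,c \right)} = \left(1 - 2\right) - 98 = -1 - 98 = -99$)
$\frac{1}{-45797 + I{\left(-223,143 \right)}} = \frac{1}{-45797 - 99} = \frac{1}{-45896} = - \frac{1}{45896}$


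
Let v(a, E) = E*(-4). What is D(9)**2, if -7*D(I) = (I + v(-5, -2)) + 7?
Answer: 576/49 ≈ 11.755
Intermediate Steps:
v(a, E) = -4*E
D(I) = -15/7 - I/7 (D(I) = -((I - 4*(-2)) + 7)/7 = -((I + 8) + 7)/7 = -((8 + I) + 7)/7 = -(15 + I)/7 = -15/7 - I/7)
D(9)**2 = (-15/7 - 1/7*9)**2 = (-15/7 - 9/7)**2 = (-24/7)**2 = 576/49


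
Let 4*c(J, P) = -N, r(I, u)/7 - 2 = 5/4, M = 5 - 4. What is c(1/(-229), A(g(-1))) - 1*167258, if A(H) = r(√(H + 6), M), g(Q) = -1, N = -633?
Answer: -668399/4 ≈ -1.6710e+5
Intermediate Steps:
M = 1
r(I, u) = 91/4 (r(I, u) = 14 + 7*(5/4) = 14 + 35/4 = 91/4)
A(H) = 91/4
c(J, P) = 633/4 (c(J, P) = (-1*(-633))/4 = (¼)*633 = 633/4)
c(1/(-229), A(g(-1))) - 1*167258 = 633/4 - 1*167258 = 633/4 - 167258 = -668399/4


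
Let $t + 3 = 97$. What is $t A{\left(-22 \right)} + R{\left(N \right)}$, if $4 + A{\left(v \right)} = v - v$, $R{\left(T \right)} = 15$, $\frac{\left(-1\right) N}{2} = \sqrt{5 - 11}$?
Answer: $-361$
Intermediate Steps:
$t = 94$ ($t = -3 + 97 = 94$)
$N = - 2 i \sqrt{6}$ ($N = - 2 \sqrt{5 - 11} = - 2 \sqrt{-6} = - 2 i \sqrt{6} \approx - 4.899 i$)
$A{\left(v \right)} = -4$ ($A{\left(v \right)} = -4 + \left(v - v\right) = -4 + 0 = -4$)
$t A{\left(-22 \right)} + R{\left(N \right)} = 94 \left(-4\right) + 15 = -376 + 15 = -361$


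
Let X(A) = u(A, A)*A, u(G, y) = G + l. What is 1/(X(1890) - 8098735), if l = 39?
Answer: -1/4452925 ≈ -2.2457e-7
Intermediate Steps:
u(G, y) = 39 + G (u(G, y) = G + 39 = 39 + G)
X(A) = A*(39 + A) (X(A) = (39 + A)*A = A*(39 + A))
1/(X(1890) - 8098735) = 1/(1890*(39 + 1890) - 8098735) = 1/(1890*1929 - 8098735) = 1/(3645810 - 8098735) = 1/(-4452925) = -1/4452925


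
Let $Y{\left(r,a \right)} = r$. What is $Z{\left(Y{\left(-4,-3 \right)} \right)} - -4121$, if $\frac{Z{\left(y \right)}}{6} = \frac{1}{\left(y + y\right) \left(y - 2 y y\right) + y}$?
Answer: $\frac{585185}{142} \approx 4121.0$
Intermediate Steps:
$Z{\left(y \right)} = \frac{6}{y + 2 y \left(y - 2 y^{2}\right)}$ ($Z{\left(y \right)} = \frac{6}{\left(y + y\right) \left(y - 2 y y\right) + y} = \frac{6}{2 y \left(y - 2 y^{2}\right) + y} = \frac{6}{y + 2 y \left(y - 2 y^{2}\right)}$)
$Z{\left(Y{\left(-4,-3 \right)} \right)} - -4121 = \frac{6}{\left(-4\right) \left(1 - 4 \left(-4\right)^{2} + 2 \left(-4\right)\right)} - -4121 = 6 \left(- \frac{1}{4}\right) \frac{1}{1 - 64 - 8} + 4121 = 6 \left(- \frac{1}{4}\right) \frac{1}{-71} + 4121 = 6 \left(- \frac{1}{4}\right) \left(- \frac{1}{71}\right) + 4121 = \frac{3}{142} + 4121 = \frac{585185}{142}$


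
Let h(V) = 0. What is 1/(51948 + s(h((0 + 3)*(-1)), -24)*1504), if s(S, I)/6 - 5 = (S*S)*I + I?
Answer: -1/119508 ≈ -8.3676e-6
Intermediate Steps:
s(S, I) = 30 + 6*I + 6*I*S² (s(S, I) = 30 + 6*((S*S)*I + I) = 30 + 6*(S²*I + I) = 30 + 6*(I*S² + I) = 30 + 6*(I + I*S²) = 30 + (6*I + 6*I*S²) = 30 + 6*I + 6*I*S²)
1/(51948 + s(h((0 + 3)*(-1)), -24)*1504) = 1/(51948 + (30 + 6*(-24) + 6*(-24)*0²)*1504) = 1/(51948 + (30 - 144 + 6*(-24)*0)*1504) = 1/(51948 + (30 - 144 + 0)*1504) = 1/(51948 - 114*1504) = 1/(51948 - 171456) = 1/(-119508) = -1/119508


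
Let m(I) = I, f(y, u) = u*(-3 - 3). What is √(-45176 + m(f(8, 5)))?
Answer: I*√45206 ≈ 212.62*I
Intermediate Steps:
f(y, u) = -6*u (f(y, u) = u*(-6) = -6*u)
√(-45176 + m(f(8, 5))) = √(-45176 - 6*5) = √(-45176 - 30) = √(-45206) = I*√45206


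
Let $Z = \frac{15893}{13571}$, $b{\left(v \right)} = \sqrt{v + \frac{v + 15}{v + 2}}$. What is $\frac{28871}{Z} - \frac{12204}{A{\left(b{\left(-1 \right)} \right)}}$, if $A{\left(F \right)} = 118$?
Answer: $\frac{23019713033}{937687} \approx 24549.0$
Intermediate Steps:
$b{\left(v \right)} = \sqrt{v + \frac{15 + v}{2 + v}}$
$Z = \frac{15893}{13571}$ ($Z = 15893 \cdot \frac{1}{13571} = \frac{15893}{13571} \approx 1.1711$)
$\frac{28871}{Z} - \frac{12204}{A{\left(b{\left(-1 \right)} \right)}} = \frac{28871}{\frac{15893}{13571}} - \frac{12204}{118} = 28871 \cdot \frac{13571}{15893} - \frac{6102}{59} = \frac{391808341}{15893} - \frac{6102}{59} = \frac{23019713033}{937687}$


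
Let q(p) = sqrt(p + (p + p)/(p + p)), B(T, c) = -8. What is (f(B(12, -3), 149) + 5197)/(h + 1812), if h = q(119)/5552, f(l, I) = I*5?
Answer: 13828609533184/4217004455419 - 8247496*sqrt(30)/12651013366257 ≈ 3.2792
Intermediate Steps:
q(p) = sqrt(1 + p) (q(p) = sqrt(p + (2*p)/((2*p))) = sqrt(p + (2*p)*(1/(2*p))) = sqrt(p + 1) = sqrt(1 + p))
f(l, I) = 5*I
h = sqrt(30)/2776 (h = sqrt(1 + 119)/5552 = sqrt(120)*(1/5552) = (2*sqrt(30))*(1/5552) = sqrt(30)/2776 ≈ 0.0019731)
(f(B(12, -3), 149) + 5197)/(h + 1812) = (5*149 + 5197)/(sqrt(30)/2776 + 1812) = (745 + 5197)/(1812 + sqrt(30)/2776) = 5942/(1812 + sqrt(30)/2776)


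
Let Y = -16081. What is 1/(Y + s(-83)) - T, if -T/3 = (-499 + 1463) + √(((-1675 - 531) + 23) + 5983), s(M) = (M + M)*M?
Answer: 6660275/2303 + 30*√38 ≈ 3076.9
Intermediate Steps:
s(M) = 2*M² (s(M) = (2*M)*M = 2*M²)
T = -2892 - 30*√38 (T = -3*((-499 + 1463) + √(((-1675 - 531) + 23) + 5983)) = -3*(964 + √((-2206 + 23) + 5983)) = -3*(964 + √(-2183 + 5983)) = -3*(964 + √3800) = -3*(964 + 10*√38) = -2892 - 30*√38 ≈ -3076.9)
1/(Y + s(-83)) - T = 1/(-16081 + 2*(-83)²) - (-2892 - 30*√38) = 1/(-16081 + 2*6889) + (2892 + 30*√38) = 1/(-16081 + 13778) + (2892 + 30*√38) = 1/(-2303) + (2892 + 30*√38) = -1/2303 + (2892 + 30*√38) = 6660275/2303 + 30*√38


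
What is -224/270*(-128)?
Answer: 14336/135 ≈ 106.19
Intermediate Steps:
-224/270*(-128) = -224*1/270*(-128) = -112/135*(-128) = 14336/135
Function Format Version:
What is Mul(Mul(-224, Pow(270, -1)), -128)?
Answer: Rational(14336, 135) ≈ 106.19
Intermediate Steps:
Mul(Mul(-224, Pow(270, -1)), -128) = Mul(Mul(-224, Rational(1, 270)), -128) = Mul(Rational(-112, 135), -128) = Rational(14336, 135)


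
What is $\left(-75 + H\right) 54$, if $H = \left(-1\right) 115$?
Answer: $-10260$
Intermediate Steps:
$H = -115$
$\left(-75 + H\right) 54 = \left(-75 - 115\right) 54 = \left(-190\right) 54 = -10260$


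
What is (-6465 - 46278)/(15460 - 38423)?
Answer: 52743/22963 ≈ 2.2969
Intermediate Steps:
(-6465 - 46278)/(15460 - 38423) = -52743/(-22963) = -52743*(-1/22963) = 52743/22963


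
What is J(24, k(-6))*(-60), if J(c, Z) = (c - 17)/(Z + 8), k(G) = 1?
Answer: -140/3 ≈ -46.667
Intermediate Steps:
J(c, Z) = (-17 + c)/(8 + Z)
J(24, k(-6))*(-60) = ((-17 + 24)/(8 + 1))*(-60) = (7/9)*(-60) = -140/3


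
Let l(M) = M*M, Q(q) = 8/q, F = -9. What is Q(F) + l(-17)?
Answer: 2593/9 ≈ 288.11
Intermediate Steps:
l(M) = M²
Q(F) + l(-17) = 8/(-9) + (-17)² = 8*(-⅑) + 289 = -8/9 + 289 = 2593/9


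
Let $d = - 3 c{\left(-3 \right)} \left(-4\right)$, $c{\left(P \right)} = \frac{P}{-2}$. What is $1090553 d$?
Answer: $19629954$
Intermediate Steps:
$c{\left(P \right)} = - \frac{P}{2}$ ($c{\left(P \right)} = P \left(- \frac{1}{2}\right) = - \frac{P}{2}$)
$d = 18$ ($d = - 3 \left(\left(- \frac{1}{2}\right) \left(-3\right)\right) \left(-4\right) = \left(-3\right) \frac{3}{2} \left(-4\right) = \left(- \frac{9}{2}\right) \left(-4\right) = 18$)
$1090553 d = 1090553 \cdot 18 = 19629954$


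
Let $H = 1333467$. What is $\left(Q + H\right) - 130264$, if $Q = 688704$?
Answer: $1891907$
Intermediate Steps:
$\left(Q + H\right) - 130264 = \left(688704 + 1333467\right) - 130264 = 2022171 - 130264 = 1891907$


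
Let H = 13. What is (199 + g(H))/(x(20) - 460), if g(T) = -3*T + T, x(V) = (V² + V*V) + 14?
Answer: 173/354 ≈ 0.48870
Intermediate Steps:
x(V) = 14 + 2*V² (x(V) = (V² + V²) + 14 = 2*V² + 14 = 14 + 2*V²)
g(T) = -2*T
(199 + g(H))/(x(20) - 460) = (199 - 2*13)/((14 + 2*20²) - 460) = (199 - 26)/((14 + 2*400) - 460) = 173/((14 + 800) - 460) = 173/(814 - 460) = 173/354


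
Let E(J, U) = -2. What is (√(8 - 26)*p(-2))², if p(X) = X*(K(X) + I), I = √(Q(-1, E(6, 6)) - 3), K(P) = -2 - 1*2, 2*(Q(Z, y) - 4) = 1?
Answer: -1260 + 288*√6 ≈ -554.55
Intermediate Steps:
Q(Z, y) = 9/2 (Q(Z, y) = 4 + (½)*1 = 4 + ½ = 9/2)
K(P) = -4 (K(P) = -2 - 2 = -4)
I = √6/2 (I = √(9/2 - 3) = √(3/2) = √6/2 ≈ 1.2247)
p(X) = X*(-4 + √6/2)
(√(8 - 26)*p(-2))² = (√(8 - 26)*((½)*(-2)*(-8 + √6)))² = (√(-18)*(8 - √6))² = ((3*I*√2)*(8 - √6))² = (3*I*√2*(8 - √6))² = -18*(8 - √6)²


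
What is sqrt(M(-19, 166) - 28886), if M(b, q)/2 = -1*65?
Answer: 6*I*sqrt(806) ≈ 170.34*I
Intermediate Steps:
M(b, q) = -130 (M(b, q) = 2*(-1*65) = 2*(-65) = -130)
sqrt(M(-19, 166) - 28886) = sqrt(-130 - 28886) = sqrt(-29016) = 6*I*sqrt(806)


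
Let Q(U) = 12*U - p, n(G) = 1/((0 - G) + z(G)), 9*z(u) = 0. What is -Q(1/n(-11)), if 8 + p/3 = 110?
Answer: 174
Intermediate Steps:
z(u) = 0 (z(u) = (⅑)*0 = 0)
p = 306 (p = -24 + 3*110 = -24 + 330 = 306)
n(G) = -1/G (n(G) = 1/((0 - G) + 0) = 1/(-G + 0) = 1/(-G) = -1/G)
Q(U) = -306 + 12*U (Q(U) = 12*U - 1*306 = 12*U - 306 = -306 + 12*U)
-Q(1/n(-11)) = -(-306 + 12/((-1/(-11)))) = -(-306 + 12/((-1*(-1/11)))) = -(-306 + 12/(1/11)) = -(-306 + 12*11) = -(-306 + 132) = -1*(-174) = 174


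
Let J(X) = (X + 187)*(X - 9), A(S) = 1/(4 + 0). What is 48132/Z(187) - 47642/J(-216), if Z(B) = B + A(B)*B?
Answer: 242339986/1220175 ≈ 198.61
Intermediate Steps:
A(S) = ¼ (A(S) = 1/4 = ¼)
Z(B) = 5*B/4 (Z(B) = B + B/4 = 5*B/4)
J(X) = (-9 + X)*(187 + X) (J(X) = (187 + X)*(-9 + X) = (-9 + X)*(187 + X))
48132/Z(187) - 47642/J(-216) = 48132/(((5/4)*187)) - 47642/(-1683 + (-216)² + 178*(-216)) = 48132/(935/4) - 47642/(-1683 + 46656 - 38448) = 48132*(4/935) - 47642/6525 = 192528/935 - 47642*1/6525 = 192528/935 - 47642/6525 = 242339986/1220175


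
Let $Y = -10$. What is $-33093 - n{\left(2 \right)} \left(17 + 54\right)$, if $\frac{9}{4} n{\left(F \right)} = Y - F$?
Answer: $- \frac{98143}{3} \approx -32714.0$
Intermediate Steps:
$n{\left(F \right)} = - \frac{40}{9} - \frac{4 F}{9}$ ($n{\left(F \right)} = \frac{4 \left(-10 - F\right)}{9} = - \frac{40}{9} - \frac{4 F}{9}$)
$-33093 - n{\left(2 \right)} \left(17 + 54\right) = -33093 - \left(- \frac{40}{9} - \frac{8}{9}\right) \left(17 + 54\right) = -33093 - \left(- \frac{40}{9} - \frac{8}{9}\right) 71 = -33093 - \left(- \frac{16}{3}\right) 71 = -33093 - - \frac{1136}{3} = -33093 + \frac{1136}{3} = - \frac{98143}{3}$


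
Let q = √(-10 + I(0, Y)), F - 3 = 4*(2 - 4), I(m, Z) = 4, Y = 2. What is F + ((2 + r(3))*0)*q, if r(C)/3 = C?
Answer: -5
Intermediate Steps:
r(C) = 3*C
F = -5 (F = 3 + 4*(2 - 4) = 3 + 4*(-2) = 3 - 8 = -5)
q = I*√6 (q = √(-10 + 4) = √(-6) = I*√6 ≈ 2.4495*I)
F + ((2 + r(3))*0)*q = -5 + ((2 + 3*3)*0)*(I*√6) = -5 + ((2 + 9)*0)*(I*√6) = -5 + (11*0)*(I*√6) = -5 + 0*(I*√6) = -5 + 0 = -5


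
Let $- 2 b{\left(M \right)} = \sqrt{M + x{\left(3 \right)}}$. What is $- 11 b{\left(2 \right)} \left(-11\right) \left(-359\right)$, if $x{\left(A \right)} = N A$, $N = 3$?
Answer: $\frac{43439 \sqrt{11}}{2} \approx 72035.0$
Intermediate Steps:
$x{\left(A \right)} = 3 A$
$b{\left(M \right)} = - \frac{\sqrt{9 + M}}{2}$ ($b{\left(M \right)} = - \frac{\sqrt{M + 3 \cdot 3}}{2} = - \frac{\sqrt{M + 9}}{2} = - \frac{\sqrt{9 + M}}{2}$)
$- 11 b{\left(2 \right)} \left(-11\right) \left(-359\right) = - 11 \left(- \frac{\sqrt{9 + 2}}{2}\right) \left(-11\right) \left(-359\right) = - 11 \left(- \frac{\sqrt{11}}{2}\right) \left(-11\right) \left(-359\right) = \frac{11 \sqrt{11}}{2} \left(-11\right) \left(-359\right) = - \frac{121 \sqrt{11}}{2} \left(-359\right) = \frac{43439 \sqrt{11}}{2}$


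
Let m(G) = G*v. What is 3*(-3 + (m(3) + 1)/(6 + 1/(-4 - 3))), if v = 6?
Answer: 30/41 ≈ 0.73171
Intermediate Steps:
m(G) = 6*G (m(G) = G*6 = 6*G)
3*(-3 + (m(3) + 1)/(6 + 1/(-4 - 3))) = 3*(-3 + (6*3 + 1)/(6 + 1/(-4 - 3))) = 3*(-3 + (18 + 1)/(6 + 1/(-7))) = 3*(-3 + 19/(6 - ⅐)) = 3*(-3 + 19/(41/7)) = 3*(-3 + 19*(7/41)) = 3*(-3 + 133/41) = 3*(10/41) = 30/41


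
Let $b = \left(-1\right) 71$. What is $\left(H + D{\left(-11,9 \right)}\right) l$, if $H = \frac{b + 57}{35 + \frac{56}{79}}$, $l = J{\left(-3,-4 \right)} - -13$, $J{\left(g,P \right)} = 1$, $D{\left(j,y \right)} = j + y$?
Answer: $- \frac{13496}{403} \approx -33.489$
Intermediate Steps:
$b = -71$
$l = 14$ ($l = 1 - -13 = 1 + 13 = 14$)
$H = - \frac{158}{403}$ ($H = \frac{-71 + 57}{35 + \frac{56}{79}} = - \frac{14}{35 + 56 \cdot \frac{1}{79}} = - \frac{14}{35 + \frac{56}{79}} = - \frac{14}{\frac{2821}{79}} = \left(-14\right) \frac{79}{2821} = - \frac{158}{403} \approx -0.39206$)
$\left(H + D{\left(-11,9 \right)}\right) l = \left(- \frac{158}{403} + \left(-11 + 9\right)\right) 14 = \left(- \frac{158}{403} - 2\right) 14 = \left(- \frac{964}{403}\right) 14 = - \frac{13496}{403}$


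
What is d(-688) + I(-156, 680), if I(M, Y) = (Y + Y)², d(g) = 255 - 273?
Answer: 1849582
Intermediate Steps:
d(g) = -18
I(M, Y) = 4*Y² (I(M, Y) = (2*Y)² = 4*Y²)
d(-688) + I(-156, 680) = -18 + 4*680² = -18 + 4*462400 = -18 + 1849600 = 1849582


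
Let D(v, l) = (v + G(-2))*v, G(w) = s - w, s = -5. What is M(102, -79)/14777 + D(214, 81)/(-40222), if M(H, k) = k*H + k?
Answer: -71037648/42454321 ≈ -1.6733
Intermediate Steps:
M(H, k) = k + H*k (M(H, k) = H*k + k = k + H*k)
G(w) = -5 - w
D(v, l) = v*(-3 + v) (D(v, l) = (v + (-5 - 1*(-2)))*v = (v + (-5 + 2))*v = (v - 3)*v = (-3 + v)*v = v*(-3 + v))
M(102, -79)/14777 + D(214, 81)/(-40222) = -79*(1 + 102)/14777 + (214*(-3 + 214))/(-40222) = -79*103*(1/14777) + (214*211)*(-1/40222) = -8137*1/14777 + 45154*(-1/40222) = -8137/14777 - 22577/20111 = -71037648/42454321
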